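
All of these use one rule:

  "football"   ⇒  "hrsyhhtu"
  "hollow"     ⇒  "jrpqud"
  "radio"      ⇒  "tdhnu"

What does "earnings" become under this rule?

gdvsouob

In football: f→h is +2, o→r is +3, o→s is +4, t→y is +5 — the shift increases by 1 each position. Letter i (0-indexed) is shifted by i+2, so successive shifts are 2, 3, 4, ….
For earnings: e+2=g, a+3=d, r+4=v, n+5=s, i+6=o, n+7=u, g+8=o, s+9=b.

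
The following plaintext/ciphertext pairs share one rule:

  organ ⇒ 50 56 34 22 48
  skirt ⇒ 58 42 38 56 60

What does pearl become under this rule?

The formula is n = 2×(alphabet index, a=1) + 20.
Applying it to pearl: p=16→52, e=5→30, a=1→22, r=18→56, l=12→44.

52 30 22 56 44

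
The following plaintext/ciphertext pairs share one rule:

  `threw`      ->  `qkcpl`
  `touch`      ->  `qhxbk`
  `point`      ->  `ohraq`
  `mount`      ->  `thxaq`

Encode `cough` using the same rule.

This is an affine cipher: with a=0,…,z=25, each position x becomes (7x+13) mod 26.
On cough: c(2)→7·2+13≡1=b; o(14)→7·14+13≡7=h; u(20)→7·20+13≡23=x; g(6)→7·6+13≡3=d; h(7)→7·7+13≡10=k (all mod 26).

bhxdk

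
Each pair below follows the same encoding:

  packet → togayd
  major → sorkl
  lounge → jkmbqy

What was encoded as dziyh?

p(15)→t(19) and a(0)→o(14) fit y≡9x+14 (mod 26); the inverse of 9 mod 26 is 3. This is an affine cipher: with a=0,…,z=25, each position x becomes (9x+14) mod 26.
Reversing it on dziyh: d(3)→3·(3−14)≡19=t; z(25)→3·(25−14)≡7=h; i(8)→3·(8−14)≡8=i; y(24)→3·(24−14)≡4=e; h(7)→3·(7−14)≡5=f (all mod 26).

thief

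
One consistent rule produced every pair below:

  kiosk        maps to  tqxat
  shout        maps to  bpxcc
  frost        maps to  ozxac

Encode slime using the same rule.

Shifts by position in kiosk: pos 0: k→t (+9), pos 1: i→q (+8), pos 2: o→x (+9), pos 3: s→a (+8) — repeating every 2. The shifts repeat in a cycle of length 2: positions 0,1,… shift by +9, +8, then the pattern repeats.
For slime: s+9=b, l+8=t, i+9=r, m+8=u, e+9=n.

btrun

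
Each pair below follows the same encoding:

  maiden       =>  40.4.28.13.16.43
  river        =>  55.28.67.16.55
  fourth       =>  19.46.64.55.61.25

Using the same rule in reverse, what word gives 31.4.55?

m(#13)→40 and a(#1)→4: differences scale by 3, so n = 3·pos + 1. Each letter becomes 3×(its alphabet position, a=1..z=26) + 1.
Reversing it on 31.4.55: 31→(31−1)÷3=10=j, 4→(4−1)÷3=1=a, 55→(55−1)÷3=18=r.

jar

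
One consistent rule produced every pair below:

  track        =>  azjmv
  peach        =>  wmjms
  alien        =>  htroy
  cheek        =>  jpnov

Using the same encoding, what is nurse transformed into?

The shift increases by 1 at each position, starting from +7: 7, 8, 9, ….
Applying it to nurse: n+7=u, u+8=c, r+9=a, s+10=c, e+11=p.

ucacp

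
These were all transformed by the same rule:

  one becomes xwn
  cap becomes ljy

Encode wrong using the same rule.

This is a Caesar cipher with shift 9.
For wrong: w+9=f, r+9=a, o+9=x, n+9=w, g+9=p.

faxwp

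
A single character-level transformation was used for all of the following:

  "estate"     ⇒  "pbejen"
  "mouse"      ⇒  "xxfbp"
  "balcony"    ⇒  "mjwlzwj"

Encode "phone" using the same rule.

Shifts by position in estate: pos 0: e→p (+11), pos 1: s→b (+9), pos 2: t→e (+11), pos 3: a→j (+9) — repeating every 2. A repeating key of period 2 is used — shifts +11, +9 over and over.
On phone: p+11=a, h+9=q, o+11=z, n+9=w, e+11=p.

aqzwp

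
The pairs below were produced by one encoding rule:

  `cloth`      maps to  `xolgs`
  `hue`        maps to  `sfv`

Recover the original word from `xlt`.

cog

Each pair mirrors across the alphabet (c↔x, l↔o, o↔l): positions sum to 25. Letters are reflected about the middle of the alphabet (position → 25−position): Atbash.
Decoding xlt: x↔c, l↔o, t↔g.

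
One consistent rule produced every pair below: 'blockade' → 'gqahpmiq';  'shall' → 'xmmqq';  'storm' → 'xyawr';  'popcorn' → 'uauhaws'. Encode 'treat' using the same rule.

The shift depends on letter class: consonant b→g is +5, but vowel o→a is +12. Two shifts are in play — +12 for a/e/i/o/u, +5 for every other letter.
Applying it to treat: t(cons)+5=y, r(cons)+5=w, e(vowel)+12=q, a(vowel)+12=m, t(cons)+5=y.

ywqmy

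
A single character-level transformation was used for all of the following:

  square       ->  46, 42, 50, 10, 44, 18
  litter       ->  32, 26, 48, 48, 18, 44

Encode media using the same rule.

Each letter becomes 2×(its alphabet position, a=1..z=26) + 8.
Applying it to media: m=13→34, e=5→18, d=4→16, i=9→26, a=1→10.

34, 18, 16, 26, 10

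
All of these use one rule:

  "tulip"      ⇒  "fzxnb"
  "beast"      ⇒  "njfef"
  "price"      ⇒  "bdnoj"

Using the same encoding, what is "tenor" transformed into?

The shift depends on letter class: consonant t→f is +12, but vowel u→z is +5. Two shifts are in play — +5 for a/e/i/o/u, +12 for every other letter.
On tenor: t(cons)+12=f, e(vowel)+5=j, n(cons)+12=z, o(vowel)+5=t, r(cons)+12=d.

fjztd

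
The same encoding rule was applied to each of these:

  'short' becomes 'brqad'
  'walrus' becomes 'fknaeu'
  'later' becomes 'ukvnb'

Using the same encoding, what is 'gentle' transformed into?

popcvg

Shifts by position in short: pos 0: s→b (+9), pos 1: h→r (+10), pos 2: o→q (+2), pos 3: r→a (+9), pos 4: t→d (+10) — repeating every 3. A repeating key of period 3 is used — shifts +9, +10, +2 over and over.
Applying it to gentle: g+9=p, e+10=o, n+2=p, t+9=c, l+10=v, e+2=g.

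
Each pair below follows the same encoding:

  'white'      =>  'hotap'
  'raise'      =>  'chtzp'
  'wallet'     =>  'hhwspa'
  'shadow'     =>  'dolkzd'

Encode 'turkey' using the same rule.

It's a Vigenère-style cipher with numeric key [11,7]: position i shifts by key[i mod 2].
For turkey: t+11=e, u+7=b, r+11=c, k+7=r, e+11=p, y+7=f.

ebcrpf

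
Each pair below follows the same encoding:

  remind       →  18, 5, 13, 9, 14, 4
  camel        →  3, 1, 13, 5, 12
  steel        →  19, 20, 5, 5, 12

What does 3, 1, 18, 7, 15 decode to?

cargo

r is letter #18 and maps to 18: an offset of 0. Letters become their 1-indexed alphabet positions: a=1 … z=26.
Reversing it on 3, 1, 18, 7, 15: 3=c, 1=a, 18=r, 7=g, 15=o.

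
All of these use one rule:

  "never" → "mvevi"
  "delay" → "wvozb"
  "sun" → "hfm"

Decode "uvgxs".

Each pair mirrors across the alphabet (n↔m, e↔v, v↔e): positions sum to 25. Letters are reflected about the middle of the alphabet (position → 25−position): Atbash.
Undoing it on uvgxs: u↔f, v↔e, g↔t, x↔c, s↔h.

fetch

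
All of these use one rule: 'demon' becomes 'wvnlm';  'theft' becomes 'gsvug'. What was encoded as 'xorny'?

climb

Each pair mirrors across the alphabet (d↔w, e↔v, m↔n): positions sum to 25. Letters are reflected about the middle of the alphabet (position → 25−position): Atbash.
Reversing it on xorny: x↔c, o↔l, r↔i, n↔m, y↔b.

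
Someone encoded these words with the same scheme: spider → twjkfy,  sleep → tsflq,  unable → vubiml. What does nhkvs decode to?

major

It's a Vigenère-style cipher with numeric key [1,7]: position i shifts by key[i mod 2].
Reversing it on nhkvs: n−1=m, h−7=a, k−1=j, v−7=o, s−1=r.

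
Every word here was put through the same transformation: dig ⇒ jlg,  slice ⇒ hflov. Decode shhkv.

The output letters match the input read backwards, each shifted +3: dig reversed is gid. The word is reversed, then every letter is shifted forward by 3.
Undoing it on shhkv: shift back: s−3=p, h−3=e, h−3=e, k−3=h, v−3=s → peehs; then reverse → sheep.

sheep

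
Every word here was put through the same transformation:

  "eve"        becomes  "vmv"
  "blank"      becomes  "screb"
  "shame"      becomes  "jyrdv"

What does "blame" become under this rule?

scrdv

Compare letters: e→v is +17, v→m is +17, e→v is +17 — a constant shift. It's a constant shift of +17 (ROT17).
For blame: b+17=s, l+17=c, a+17=r, m+17=d, e+17=v.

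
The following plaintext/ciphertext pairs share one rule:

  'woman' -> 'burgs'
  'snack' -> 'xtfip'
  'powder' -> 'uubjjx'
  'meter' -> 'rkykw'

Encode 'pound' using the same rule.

uuzti

It's a Vigenère-style cipher with numeric key [5,6]: position i shifts by key[i mod 2].
For pound: p+5=u, o+6=u, u+5=z, n+6=t, d+5=i.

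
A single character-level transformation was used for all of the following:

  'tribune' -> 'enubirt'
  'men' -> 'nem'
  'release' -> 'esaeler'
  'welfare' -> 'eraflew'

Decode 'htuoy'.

The word is simply reversed.
Reversing it on htuoy: then reverse → youth.

youth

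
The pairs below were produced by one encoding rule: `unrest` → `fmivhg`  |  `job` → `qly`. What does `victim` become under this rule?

Each letter is replaced by its mirror in the alphabet: a↔z, b↔y, c↔x, and so on (the Atbash cipher).
Applying it to victim: v↔e, i↔r, c↔x, t↔g, i↔r, m↔n.

erxgrn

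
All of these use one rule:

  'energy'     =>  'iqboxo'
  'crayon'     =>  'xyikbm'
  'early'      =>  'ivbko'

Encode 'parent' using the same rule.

dxobkz

The output letters match the input read backwards, each shifted +10: energy reversed is ygrene. The word is reversed, then every letter is shifted forward by 10.
For parent: reverse → tnerap; then shift: t+10=d, n+10=x, e+10=o, r+10=b, a+10=k, p+10=z.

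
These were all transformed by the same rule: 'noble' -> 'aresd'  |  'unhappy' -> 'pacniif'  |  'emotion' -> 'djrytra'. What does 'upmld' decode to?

n(13)→a(0) and o(14)→r(17) fit y≡17x+13 (mod 26); the inverse of 17 mod 26 is 23. Each letter's alphabet position (a=0..z=25) is mapped through 17·x+13 mod 26 — an affine cipher.
Decoding upmld: u(20)→23·(20−13)≡5=f; p(15)→23·(15−13)≡20=u; m(12)→23·(12−13)≡3=d; l(11)→23·(11−13)≡6=g; d(3)→23·(3−13)≡4=e (all mod 26).

fudge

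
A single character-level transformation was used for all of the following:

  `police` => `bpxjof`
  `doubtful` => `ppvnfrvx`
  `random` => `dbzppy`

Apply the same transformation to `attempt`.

bfffybf

Vowels shift forward by 1 and consonants shift forward by 12.
On attempt: a(vowel)+1=b, t(cons)+12=f, t(cons)+12=f, e(vowel)+1=f, m(cons)+12=y, p(cons)+12=b, t(cons)+12=f.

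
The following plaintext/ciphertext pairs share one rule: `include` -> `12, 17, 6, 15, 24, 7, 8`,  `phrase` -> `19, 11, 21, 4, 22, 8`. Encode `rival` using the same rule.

i is letter #9 and maps to 12: an offset of 3. The number is (letter's place in the alphabet, a=1) + 3.
Applying it to rival: r=18→21, i=9→12, v=22→25, a=1→4, l=12→15.

21, 12, 25, 4, 15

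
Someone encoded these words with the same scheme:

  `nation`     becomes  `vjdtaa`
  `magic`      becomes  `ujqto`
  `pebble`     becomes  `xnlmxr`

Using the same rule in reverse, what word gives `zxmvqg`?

In nation: n→v is +8, a→j is +9, t→d is +10, i→t is +11 — the shift increases by 1 each position. Letter i (0-indexed) is shifted by i+8, so successive shifts are 8, 9, 10, ….
Decoding zxmvqg: z−8=r, x−9=o, m−10=c, v−11=k, q−12=e, g−13=t.

rocket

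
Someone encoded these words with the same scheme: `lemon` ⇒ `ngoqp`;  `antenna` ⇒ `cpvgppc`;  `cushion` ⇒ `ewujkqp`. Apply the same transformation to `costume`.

equvwog

Compare letters: l→n is +2, e→g is +2, m→o is +2 — a constant shift. Every letter moves 2 places later in the alphabet, wrapping around z→a.
For costume: c+2=e, o+2=q, s+2=u, t+2=v, u+2=w, m+2=o, e+2=g.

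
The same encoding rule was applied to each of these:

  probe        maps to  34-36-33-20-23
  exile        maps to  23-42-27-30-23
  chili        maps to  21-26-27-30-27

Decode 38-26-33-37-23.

p is letter #16 and maps to 34: an offset of 18. Each letter is replaced by its alphabet position (a=1..z=26) + 18.
Undoing it on 38-26-33-37-23: 38→(38−18)÷1=20=t, 26→(26−18)÷1=8=h, 33→(33−18)÷1=15=o, 37→(37−18)÷1=19=s, 23→(23−18)÷1=5=e.

those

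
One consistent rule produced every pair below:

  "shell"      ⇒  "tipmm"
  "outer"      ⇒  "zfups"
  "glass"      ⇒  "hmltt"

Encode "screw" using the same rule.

The shift depends on letter class: consonant s→t is +1, but vowel e→p is +11. Vowels shift forward by 11 and consonants shift forward by 1.
On screw: s(cons)+1=t, c(cons)+1=d, r(cons)+1=s, e(vowel)+11=p, w(cons)+1=x.

tdspx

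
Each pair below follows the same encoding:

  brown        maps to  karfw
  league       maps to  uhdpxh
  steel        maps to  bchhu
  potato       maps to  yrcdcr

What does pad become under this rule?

ydm

The shift depends on letter class: consonant b→k is +9, but vowel o→r is +3. Two shifts are in play — +3 for a/e/i/o/u, +9 for every other letter.
On pad: p(cons)+9=y, a(vowel)+3=d, d(cons)+9=m.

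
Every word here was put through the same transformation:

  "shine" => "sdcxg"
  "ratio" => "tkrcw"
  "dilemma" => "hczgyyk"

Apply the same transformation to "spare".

This is an affine cipher: with a=0,…,z=25, each position x becomes (25x+10) mod 26.
On spare: s(18)→25·18+10≡18=s; p(15)→25·15+10≡21=v; a(0)→25·0+10≡10=k; r(17)→25·17+10≡19=t; e(4)→25·4+10≡6=g (all mod 26).

svktg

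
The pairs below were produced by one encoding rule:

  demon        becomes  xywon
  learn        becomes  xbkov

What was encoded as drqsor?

height

The output letters match the input read backwards, each shifted +10: demon reversed is nomed. Read the word backwards and shift each letter +10.
Undoing it on drqsor: shift back: d−10=t, r−10=h, q−10=g, s−10=i, o−10=e, r−10=h → thgieh; then reverse → height.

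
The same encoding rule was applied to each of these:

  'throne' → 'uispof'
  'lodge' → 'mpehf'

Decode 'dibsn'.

Compare letters: t→u is +1, h→i is +1, r→s is +1 — a constant shift. Every letter moves 1 place later in the alphabet, wrapping around z→a.
Decoding dibsn: d−1=c, i−1=h, b−1=a, s−1=r, n−1=m.

charm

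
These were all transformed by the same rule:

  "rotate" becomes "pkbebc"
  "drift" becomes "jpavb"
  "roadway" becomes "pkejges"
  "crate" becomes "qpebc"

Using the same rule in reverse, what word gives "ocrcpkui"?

generous

r(17)→p(15) and o(14)→k(10) fit y≡19x+4 (mod 26); the inverse of 19 mod 26 is 11. Each letter's alphabet position (a=0..z=25) is mapped through 19·x+4 mod 26 — an affine cipher.
Reversing it on ocrcpkui: o(14)→11·(14−4)≡6=g; c(2)→11·(2−4)≡4=e; r(17)→11·(17−4)≡13=n; c(2)→11·(2−4)≡4=e; p(15)→11·(15−4)≡17=r; k(10)→11·(10−4)≡14=o; u(20)→11·(20−4)≡20=u; i(8)→11·(8−4)≡18=s (all mod 26).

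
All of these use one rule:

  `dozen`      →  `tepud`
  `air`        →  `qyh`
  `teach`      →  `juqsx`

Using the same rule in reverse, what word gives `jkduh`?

Compare letters: d→t is +16, o→e is +16, z→p is +16 — a constant shift. It's a constant shift of +16 (ROT16).
Reversing it on jkduh: j−16=t, k−16=u, d−16=n, u−16=e, h−16=r.

tuner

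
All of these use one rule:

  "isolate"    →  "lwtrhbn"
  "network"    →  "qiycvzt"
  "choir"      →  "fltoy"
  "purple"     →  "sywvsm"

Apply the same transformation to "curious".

fywovcb

In isolate: i→l is +3, s→w is +4, o→t is +5, l→r is +6 — the shift increases by 1 each position. Letter i (0-indexed) is shifted by i+3, so successive shifts are 3, 4, 5, ….
Applying it to curious: c+3=f, u+4=y, r+5=w, i+6=o, o+7=v, u+8=c, s+9=b.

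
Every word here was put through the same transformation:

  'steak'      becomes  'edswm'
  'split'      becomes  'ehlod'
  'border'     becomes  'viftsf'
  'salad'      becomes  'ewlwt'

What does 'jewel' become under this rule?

s(18)→e(4) and t(19)→d(3) fit y≡25x+22 (mod 26); the inverse of 25 mod 26 is 25. Treating letters as 0–25, the rule is x ↦ 25x + 22 (mod 26).
On jewel: j(9)→25·9+22≡13=n; e(4)→25·4+22≡18=s; w(22)→25·22+22≡0=a; e(4)→25·4+22≡18=s; l(11)→25·11+22≡11=l (all mod 26).

nsasl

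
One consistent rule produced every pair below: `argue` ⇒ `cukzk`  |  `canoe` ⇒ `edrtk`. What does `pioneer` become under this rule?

In argue: a→c is +2, r→u is +3, g→k is +4, u→z is +5 — the shift increases by 1 each position. Each letter shifts forward by (position + 2), i.e. 2, 3, 4, … — the shift grows by one for each successive letter.
On pioneer: p+2=r, i+3=l, o+4=s, n+5=s, e+6=k, e+7=l, r+8=z.

rlssklz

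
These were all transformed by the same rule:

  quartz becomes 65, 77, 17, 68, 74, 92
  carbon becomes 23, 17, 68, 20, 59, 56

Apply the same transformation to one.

59, 56, 29

q(#17)→65 and u(#21)→77: differences scale by 3, so n = 3·pos + 14. The formula is n = 3×(alphabet index, a=1) + 14.
For one: o=15→59, n=14→56, e=5→29.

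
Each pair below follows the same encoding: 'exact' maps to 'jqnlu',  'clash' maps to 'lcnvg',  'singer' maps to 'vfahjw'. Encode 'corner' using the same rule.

Each letter's alphabet position (a=0..z=25) is mapped through 25·x+13 mod 26 — an affine cipher.
For corner: c(2)→25·2+13≡11=l; o(14)→25·14+13≡25=z; r(17)→25·17+13≡22=w; n(13)→25·13+13≡0=a; e(4)→25·4+13≡9=j; r(17)→25·17+13≡22=w (all mod 26).

lzwajw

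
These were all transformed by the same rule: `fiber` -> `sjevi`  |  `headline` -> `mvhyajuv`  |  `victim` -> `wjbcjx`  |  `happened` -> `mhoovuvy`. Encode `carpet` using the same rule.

bhiovc

f(5)→s(18) and i(8)→j(9) fit y≡23x+7 (mod 26); the inverse of 23 mod 26 is 17. This is an affine cipher: with a=0,…,z=25, each position x becomes (23x+7) mod 26.
On carpet: c(2)→23·2+7≡1=b; a(0)→23·0+7≡7=h; r(17)→23·17+7≡8=i; p(15)→23·15+7≡14=o; e(4)→23·4+7≡21=v; t(19)→23·19+7≡2=c (all mod 26).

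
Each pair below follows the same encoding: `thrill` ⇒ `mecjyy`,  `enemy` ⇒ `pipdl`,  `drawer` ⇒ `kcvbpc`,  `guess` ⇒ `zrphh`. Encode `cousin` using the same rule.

t(19)→m(12) and h(7)→e(4) fit y≡5x+21 (mod 26); the inverse of 5 mod 26 is 21. Each letter's alphabet position (a=0..z=25) is mapped through 5·x+21 mod 26 — an affine cipher.
Applying it to cousin: c(2)→5·2+21≡5=f; o(14)→5·14+21≡13=n; u(20)→5·20+21≡17=r; s(18)→5·18+21≡7=h; i(8)→5·8+21≡9=j; n(13)→5·13+21≡8=i (all mod 26).

fnrhji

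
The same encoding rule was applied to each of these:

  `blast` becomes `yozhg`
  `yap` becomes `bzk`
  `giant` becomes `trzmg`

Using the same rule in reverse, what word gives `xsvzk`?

Each pair mirrors across the alphabet (b↔y, l↔o, a↔z): positions sum to 25. Each letter is replaced by its mirror in the alphabet: a↔z, b↔y, c↔x, and so on (the Atbash cipher).
Undoing it on xsvzk: x↔c, s↔h, v↔e, z↔a, k↔p.

cheap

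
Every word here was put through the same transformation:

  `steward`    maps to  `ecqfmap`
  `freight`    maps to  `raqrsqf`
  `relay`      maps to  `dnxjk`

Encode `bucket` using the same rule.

ndotqc

It's a Vigenère-style cipher with numeric key [12,9]: position i shifts by key[i mod 2].
Applying it to bucket: b+12=n, u+9=d, c+12=o, k+9=t, e+12=q, t+9=c.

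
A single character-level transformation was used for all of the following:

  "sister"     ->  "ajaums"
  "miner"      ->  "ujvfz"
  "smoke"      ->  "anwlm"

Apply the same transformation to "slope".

Shifts by position in sister: pos 0: s→a (+8), pos 1: i→j (+1), pos 2: s→a (+8), pos 3: t→u (+1) — repeating every 2. A repeating key of period 2 is used — shifts +8, +1 over and over.
For slope: s+8=a, l+1=m, o+8=w, p+1=q, e+8=m.

amwqm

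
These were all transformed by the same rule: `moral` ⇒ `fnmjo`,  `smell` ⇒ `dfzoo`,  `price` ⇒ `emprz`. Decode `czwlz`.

m(12)→f(5) and o(14)→n(13) fit y≡17x+9 (mod 26); the inverse of 17 mod 26 is 23. Treating letters as 0–25, the rule is x ↦ 17x + 9 (mod 26).
Reversing it on czwlz: c(2)→23·(2−9)≡21=v; z(25)→23·(25−9)≡4=e; w(22)→23·(22−9)≡13=n; l(11)→23·(11−9)≡20=u; z(25)→23·(25−9)≡4=e (all mod 26).

venue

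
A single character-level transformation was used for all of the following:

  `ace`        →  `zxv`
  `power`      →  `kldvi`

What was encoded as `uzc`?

fax

Each pair mirrors across the alphabet (a↔z, c↔x, e↔v): positions sum to 25. Each letter is replaced by its mirror in the alphabet: a↔z, b↔y, c↔x, and so on (the Atbash cipher).
Undoing it on uzc: u↔f, z↔a, c↔x.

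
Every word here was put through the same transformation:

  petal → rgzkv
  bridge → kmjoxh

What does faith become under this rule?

nzogl

The word is reversed, then every letter is shifted forward by 6.
Applying it to faith: reverse → htiaf; then shift: h+6=n, t+6=z, i+6=o, a+6=g, f+6=l.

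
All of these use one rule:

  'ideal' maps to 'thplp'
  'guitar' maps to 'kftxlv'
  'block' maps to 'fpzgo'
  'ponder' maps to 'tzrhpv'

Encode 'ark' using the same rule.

lvo

The shift depends on letter class: consonant d→h is +4, but vowel i→t is +11. Vowels shift forward by 11 and consonants shift forward by 4.
For ark: a(vowel)+11=l, r(cons)+4=v, k(cons)+4=o.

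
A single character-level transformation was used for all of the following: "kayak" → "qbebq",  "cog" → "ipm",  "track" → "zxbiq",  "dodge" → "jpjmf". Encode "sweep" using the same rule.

Vowels shift forward by 1 and consonants shift forward by 6.
For sweep: s(cons)+6=y, w(cons)+6=c, e(vowel)+1=f, e(vowel)+1=f, p(cons)+6=v.

ycffv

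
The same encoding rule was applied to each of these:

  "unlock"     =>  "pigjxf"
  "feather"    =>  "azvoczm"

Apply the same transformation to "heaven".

czvqzi

Compare letters: u→p is +21, n→i is +21, l→g is +21 — a constant shift. Every letter moves 21 places later in the alphabet, wrapping around z→a.
On heaven: h+21=c, e+21=z, a+21=v, v+21=q, e+21=z, n+21=i.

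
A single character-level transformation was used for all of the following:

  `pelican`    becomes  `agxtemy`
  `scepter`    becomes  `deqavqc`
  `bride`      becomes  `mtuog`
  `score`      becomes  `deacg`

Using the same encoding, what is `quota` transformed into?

Shifts by position in pelican: pos 0: p→a (+11), pos 1: e→g (+2), pos 2: l→x (+12), pos 3: i→t (+11), pos 4: c→e (+2), pos 5: a→m (+12) — repeating every 3. It's a Vigenère-style cipher with numeric key [11,2,12]: position i shifts by key[i mod 3].
For quota: q+11=b, u+2=w, o+12=a, t+11=e, a+2=c.

bwaec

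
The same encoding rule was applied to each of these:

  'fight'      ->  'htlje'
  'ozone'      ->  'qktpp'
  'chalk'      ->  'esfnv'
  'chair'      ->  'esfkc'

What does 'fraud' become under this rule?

Shifts by position in fight: pos 0: f→h (+2), pos 1: i→t (+11), pos 2: g→l (+5), pos 3: h→j (+2), pos 4: t→e (+11) — repeating every 3. A repeating key of period 3 is used — shifts +2, +11, +5 over and over.
Applying it to fraud: f+2=h, r+11=c, a+5=f, u+2=w, d+11=o.

hcfwo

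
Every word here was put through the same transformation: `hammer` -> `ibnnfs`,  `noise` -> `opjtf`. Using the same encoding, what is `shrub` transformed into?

tisvc

Compare letters: h→i is +1, a→b is +1, m→n is +1 — a constant shift. Every letter moves 1 place later in the alphabet, wrapping around z→a.
On shrub: s+1=t, h+1=i, r+1=s, u+1=v, b+1=c.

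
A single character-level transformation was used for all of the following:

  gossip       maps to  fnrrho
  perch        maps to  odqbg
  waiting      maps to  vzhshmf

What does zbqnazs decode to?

acrobat

Compare letters: g→f is +25, o→n is +25, s→r is +25 — a constant shift. Every letter moves 25 places later in the alphabet, wrapping around z→a.
Decoding zbqnazs: z−25=a, b−25=c, q−25=r, n−25=o, a−25=b, z−25=a, s−25=t.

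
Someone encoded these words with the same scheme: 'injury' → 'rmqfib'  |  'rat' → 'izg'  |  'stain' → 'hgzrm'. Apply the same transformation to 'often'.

lugvm

Each pair mirrors across the alphabet (i↔r, n↔m, j↔q): positions sum to 25. Each letter is replaced by its mirror in the alphabet: a↔z, b↔y, c↔x, and so on (the Atbash cipher).
On often: o↔l, f↔u, t↔g, e↔v, n↔m.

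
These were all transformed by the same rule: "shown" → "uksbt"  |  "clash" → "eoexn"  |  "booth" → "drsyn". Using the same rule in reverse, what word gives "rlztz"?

pivot

The shift increases by 1 at each position, starting from +2: 2, 3, 4, ….
Reversing it on rlztz: r−2=p, l−3=i, z−4=v, t−5=o, z−6=t.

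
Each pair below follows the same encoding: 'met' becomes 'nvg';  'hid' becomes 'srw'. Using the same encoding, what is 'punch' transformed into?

kfmxs

Each pair mirrors across the alphabet (m↔n, e↔v, t↔g): positions sum to 25. Each letter is replaced by its mirror in the alphabet: a↔z, b↔y, c↔x, and so on (the Atbash cipher).
Applying it to punch: p↔k, u↔f, n↔m, c↔x, h↔s.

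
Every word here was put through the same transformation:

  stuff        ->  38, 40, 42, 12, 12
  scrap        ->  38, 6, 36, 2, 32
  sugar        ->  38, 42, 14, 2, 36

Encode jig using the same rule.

20, 18, 14

s(#19)→38 and t(#20)→40: differences scale by 2, so n = 2·pos + 0. Each letter becomes 2×(its alphabet position, a=1..z=26).
For jig: j=10→20, i=9→18, g=7→14.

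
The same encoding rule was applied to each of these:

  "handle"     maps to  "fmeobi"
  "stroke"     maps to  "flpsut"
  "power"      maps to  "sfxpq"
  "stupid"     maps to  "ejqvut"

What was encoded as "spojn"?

minor

The output letters match the input read backwards, each shifted +1: handle reversed is eldnah. The word is reversed, then every letter is shifted forward by 1.
Decoding spojn: shift back: s−1=r, p−1=o, o−1=n, j−1=i, n−1=m → ronim; then reverse → minor.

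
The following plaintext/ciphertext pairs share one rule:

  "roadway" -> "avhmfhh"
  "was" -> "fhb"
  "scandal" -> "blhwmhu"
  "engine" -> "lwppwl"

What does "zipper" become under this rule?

The shift depends on letter class: consonant r→a is +9, but vowel o→v is +7. The rule splits by letter class: vowels +7, consonants +9.
On zipper: z(cons)+9=i, i(vowel)+7=p, p(cons)+9=y, p(cons)+9=y, e(vowel)+7=l, r(cons)+9=a.

ipyyla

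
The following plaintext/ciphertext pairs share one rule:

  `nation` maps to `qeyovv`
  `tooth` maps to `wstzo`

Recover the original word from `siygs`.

In nation: n→q is +3, a→e is +4, t→y is +5, i→o is +6 — the shift increases by 1 each position. Letter i (0-indexed) is shifted by i+3, so successive shifts are 3, 4, 5, ….
Decoding siygs: s−3=p, i−4=e, y−5=t, g−6=a, s−7=l.

petal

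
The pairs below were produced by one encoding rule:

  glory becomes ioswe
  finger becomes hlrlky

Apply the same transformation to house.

jryxk

In glory: g→i is +2, l→o is +3, o→s is +4, r→w is +5 — the shift increases by 1 each position. Each letter shifts forward by (position + 2), i.e. 2, 3, 4, … — the shift grows by one for each successive letter.
Applying it to house: h+2=j, o+3=r, u+4=y, s+5=x, e+6=k.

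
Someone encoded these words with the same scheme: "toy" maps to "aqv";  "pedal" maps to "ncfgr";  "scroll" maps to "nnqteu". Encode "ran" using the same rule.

The output letters match the input read backwards, each shifted +2: toy reversed is yot. The word is reversed, then every letter is shifted forward by 2.
Applying it to ran: reverse → nar; then shift: n+2=p, a+2=c, r+2=t.

pct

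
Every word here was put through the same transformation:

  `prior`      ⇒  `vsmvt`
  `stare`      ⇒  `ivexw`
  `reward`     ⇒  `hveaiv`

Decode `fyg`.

cub

The output letters match the input read backwards, each shifted +4: prior reversed is roirp. Read the word backwards and shift each letter +4.
Undoing it on fyg: shift back: f−4=b, y−4=u, g−4=c → buc; then reverse → cub.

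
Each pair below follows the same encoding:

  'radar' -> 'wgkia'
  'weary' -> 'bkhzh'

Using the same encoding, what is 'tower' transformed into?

In radar: r→w is +5, a→g is +6, d→k is +7, a→i is +8 — the shift increases by 1 each position. Letter i (0-indexed) is shifted by i+5, so successive shifts are 5, 6, 7, ….
On tower: t+5=y, o+6=u, w+7=d, e+8=m, r+9=a.

yudma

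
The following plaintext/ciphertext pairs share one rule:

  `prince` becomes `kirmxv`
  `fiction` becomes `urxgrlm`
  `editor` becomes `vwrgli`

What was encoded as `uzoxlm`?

falcon

This is the alphabet-reversal cipher (Atbash): a becomes z, b becomes y, etc.
Decoding uzoxlm: u↔f, z↔a, o↔l, x↔c, l↔o, m↔n.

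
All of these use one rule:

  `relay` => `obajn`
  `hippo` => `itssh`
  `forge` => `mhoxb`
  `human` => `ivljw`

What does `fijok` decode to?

r(17)→o(14) and e(4)→b(1) fit y≡11x+9 (mod 26); the inverse of 11 mod 26 is 19. Each letter's alphabet position (a=0..z=25) is mapped through 11·x+9 mod 26 — an affine cipher.
Decoding fijok: f(5)→19·(5−9)≡2=c; i(8)→19·(8−9)≡7=h; j(9)→19·(9−9)≡0=a; o(14)→19·(14−9)≡17=r; k(10)→19·(10−9)≡19=t (all mod 26).

chart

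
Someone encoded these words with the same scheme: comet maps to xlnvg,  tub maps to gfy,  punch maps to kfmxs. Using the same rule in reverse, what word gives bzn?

yam

Letters are reflected about the middle of the alphabet (position → 25−position): Atbash.
Decoding bzn: b↔y, z↔a, n↔m.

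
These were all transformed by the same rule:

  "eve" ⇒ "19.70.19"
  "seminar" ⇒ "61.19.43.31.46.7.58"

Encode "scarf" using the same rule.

e(#5)→19 and v(#22)→70: differences scale by 3, so n = 3·pos + 4. Each letter becomes 3×(its alphabet position, a=1..z=26) + 4.
On scarf: s=19→61, c=3→13, a=1→7, r=18→58, f=6→22.

61.13.7.58.22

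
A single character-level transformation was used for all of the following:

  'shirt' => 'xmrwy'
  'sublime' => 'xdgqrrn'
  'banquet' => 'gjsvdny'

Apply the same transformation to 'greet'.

The rule splits by letter class: vowels +9, consonants +5.
Applying it to greet: g(cons)+5=l, r(cons)+5=w, e(vowel)+9=n, e(vowel)+9=n, t(cons)+5=y.

lwnny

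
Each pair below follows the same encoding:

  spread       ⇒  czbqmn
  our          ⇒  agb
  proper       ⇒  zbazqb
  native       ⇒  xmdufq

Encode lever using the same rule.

Two shifts are in play — +12 for a/e/i/o/u, +10 for every other letter.
Applying it to lever: l(cons)+10=v, e(vowel)+12=q, v(cons)+10=f, e(vowel)+12=q, r(cons)+10=b.

vqfqb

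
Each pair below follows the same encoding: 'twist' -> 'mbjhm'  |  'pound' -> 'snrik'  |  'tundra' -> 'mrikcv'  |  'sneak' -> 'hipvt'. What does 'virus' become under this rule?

This is an affine cipher: with a=0,…,z=25, each position x becomes (5x+21) mod 26.
On virus: v(21)→5·21+21≡22=w; i(8)→5·8+21≡9=j; r(17)→5·17+21≡2=c; u(20)→5·20+21≡17=r; s(18)→5·18+21≡7=h (all mod 26).

wjcrh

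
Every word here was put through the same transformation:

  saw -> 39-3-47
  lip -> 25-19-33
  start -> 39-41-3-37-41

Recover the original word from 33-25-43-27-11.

s(#19)→39 and a(#1)→3: differences scale by 2, so n = 2·pos + 1. Each letter becomes 2×(its alphabet position, a=1..z=26) + 1.
Undoing it on 33-25-43-27-11: 33→(33−1)÷2=16=p, 25→(25−1)÷2=12=l, 43→(43−1)÷2=21=u, 27→(27−1)÷2=13=m, 11→(11−1)÷2=5=e.

plume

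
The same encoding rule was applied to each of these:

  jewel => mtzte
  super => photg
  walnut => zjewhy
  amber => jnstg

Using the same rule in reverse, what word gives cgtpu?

fresh

j(9)→m(12) and e(4)→t(19) fit y≡9x+9 (mod 26); the inverse of 9 mod 26 is 3. This is an affine cipher: with a=0,…,z=25, each position x becomes (9x+9) mod 26.
Reversing it on cgtpu: c(2)→3·(2−9)≡5=f; g(6)→3·(6−9)≡17=r; t(19)→3·(19−9)≡4=e; p(15)→3·(15−9)≡18=s; u(20)→3·(20−9)≡7=h (all mod 26).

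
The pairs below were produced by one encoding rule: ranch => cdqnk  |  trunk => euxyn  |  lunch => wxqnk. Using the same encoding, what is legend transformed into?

whjpqg

The shifts repeat in a cycle of length 3: positions 0,1,… shift by +11, +3, +3, then the pattern repeats.
On legend: l+11=w, e+3=h, g+3=j, e+11=p, n+3=q, d+3=g.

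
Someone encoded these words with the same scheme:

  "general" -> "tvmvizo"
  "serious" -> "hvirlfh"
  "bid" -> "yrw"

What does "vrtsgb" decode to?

eighty

Each pair mirrors across the alphabet (g↔t, e↔v, n↔m): positions sum to 25. This is the alphabet-reversal cipher (Atbash): a becomes z, b becomes y, etc.
Decoding vrtsgb: v↔e, r↔i, t↔g, s↔h, g↔t, b↔y.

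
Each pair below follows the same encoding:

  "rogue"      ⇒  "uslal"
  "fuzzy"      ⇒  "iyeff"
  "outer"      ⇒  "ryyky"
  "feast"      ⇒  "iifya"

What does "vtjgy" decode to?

Each letter shifts forward by (position + 3), i.e. 3, 4, 5, … — the shift grows by one for each successive letter.
Reversing it on vtjgy: v−3=s, t−4=p, j−5=e, g−6=a, y−7=r.

spear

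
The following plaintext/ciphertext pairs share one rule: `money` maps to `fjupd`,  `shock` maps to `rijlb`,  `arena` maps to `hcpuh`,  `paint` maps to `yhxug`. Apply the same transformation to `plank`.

m(12)→f(5) and o(14)→j(9) fit y≡15x+7 (mod 26); the inverse of 15 mod 26 is 7. This is an affine cipher: with a=0,…,z=25, each position x becomes (15x+7) mod 26.
Applying it to plank: p(15)→15·15+7≡24=y; l(11)→15·11+7≡16=q; a(0)→15·0+7≡7=h; n(13)→15·13+7≡20=u; k(10)→15·10+7≡1=b (all mod 26).

yqhub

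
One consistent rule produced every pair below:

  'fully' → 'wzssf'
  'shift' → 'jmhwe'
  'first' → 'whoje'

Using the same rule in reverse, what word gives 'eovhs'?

trail

f(5)→w(22) and u(20)→z(25) fit y≡21x+21 (mod 26); the inverse of 21 mod 26 is 5. This is an affine cipher: with a=0,…,z=25, each position x becomes (21x+21) mod 26.
Reversing it on eovhs: e(4)→5·(4−21)≡19=t; o(14)→5·(14−21)≡17=r; v(21)→5·(21−21)≡0=a; h(7)→5·(7−21)≡8=i; s(18)→5·(18−21)≡11=l (all mod 26).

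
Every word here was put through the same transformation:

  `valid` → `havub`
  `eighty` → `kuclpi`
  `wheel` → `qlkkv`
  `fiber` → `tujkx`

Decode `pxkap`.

treat

v(21)→h(7) and a(0)→a(0) fit y≡9x+0 (mod 26); the inverse of 9 mod 26 is 3. This is an affine cipher: with a=0,…,z=25, each position x becomes (9x+0) mod 26.
Undoing it on pxkap: p(15)→3·(15−0)≡19=t; x(23)→3·(23−0)≡17=r; k(10)→3·(10−0)≡4=e; a(0)→3·(0−0)≡0=a; p(15)→3·(15−0)≡19=t (all mod 26).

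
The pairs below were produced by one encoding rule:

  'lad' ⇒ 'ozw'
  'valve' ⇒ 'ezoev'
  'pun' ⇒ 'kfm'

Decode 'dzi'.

Each pair mirrors across the alphabet (l↔o, a↔z, d↔w): positions sum to 25. Each letter is replaced by its mirror in the alphabet: a↔z, b↔y, c↔x, and so on (the Atbash cipher).
Undoing it on dzi: d↔w, z↔a, i↔r.

war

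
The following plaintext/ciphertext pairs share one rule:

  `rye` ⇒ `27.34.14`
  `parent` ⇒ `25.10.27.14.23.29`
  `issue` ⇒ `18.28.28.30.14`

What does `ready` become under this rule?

27.14.10.13.34

r is letter #18 and maps to 27: an offset of 9. Letters become their 1-based position plus 9 (so a→10, b→11, …).
For ready: r=18→27, e=5→14, a=1→10, d=4→13, y=25→34.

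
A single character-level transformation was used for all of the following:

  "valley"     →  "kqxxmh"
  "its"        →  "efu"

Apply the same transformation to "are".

qdm

Read the word backwards and shift each letter +12.
Applying it to are: reverse → era; then shift: e+12=q, r+12=d, a+12=m.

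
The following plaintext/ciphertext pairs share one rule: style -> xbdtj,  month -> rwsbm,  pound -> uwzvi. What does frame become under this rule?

A repeating key of period 2 is used — shifts +5, +8 over and over.
Applying it to frame: f+5=k, r+8=z, a+5=f, m+8=u, e+5=j.

kzfuj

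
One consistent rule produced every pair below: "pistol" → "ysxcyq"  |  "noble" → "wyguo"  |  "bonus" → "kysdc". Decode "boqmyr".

seldom

The shifts repeat in a cycle of length 3: positions 0,1,… shift by +9, +10, +5, then the pattern repeats.
Reversing it on boqmyr: b−9=s, o−10=e, q−5=l, m−9=d, y−10=o, r−5=m.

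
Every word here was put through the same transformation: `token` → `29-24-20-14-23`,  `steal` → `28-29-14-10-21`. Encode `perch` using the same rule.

t is letter #20 and maps to 29: an offset of 9. Each letter is replaced by its alphabet position (a=1..z=26) + 9.
For perch: p=16→25, e=5→14, r=18→27, c=3→12, h=8→17.

25-14-27-12-17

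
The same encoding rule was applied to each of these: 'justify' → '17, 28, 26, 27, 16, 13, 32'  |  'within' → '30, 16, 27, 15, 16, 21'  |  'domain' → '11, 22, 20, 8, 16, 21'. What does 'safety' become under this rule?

26, 8, 13, 12, 27, 32

j is letter #10 and maps to 17: an offset of 7. The number is (letter's place in the alphabet, a=1) + 7.
For safety: s=19→26, a=1→8, f=6→13, e=5→12, t=20→27, y=25→32.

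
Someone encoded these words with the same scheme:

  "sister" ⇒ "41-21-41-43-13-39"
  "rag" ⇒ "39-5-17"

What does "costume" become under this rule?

The formula is n = 2×(alphabet index, a=1) + 3.
On costume: c=3→9, o=15→33, s=19→41, t=20→43, u=21→45, m=13→29, e=5→13.

9-33-41-43-45-29-13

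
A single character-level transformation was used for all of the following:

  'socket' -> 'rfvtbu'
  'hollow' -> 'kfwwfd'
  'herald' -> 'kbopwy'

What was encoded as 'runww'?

s(18)→r(17) and o(14)→f(5) fit y≡3x+15 (mod 26); the inverse of 3 mod 26 is 9. Treating letters as 0–25, the rule is x ↦ 3x + 15 (mod 26).
Undoing it on runww: r(17)→9·(17−15)≡18=s; u(20)→9·(20−15)≡19=t; n(13)→9·(13−15)≡8=i; w(22)→9·(22−15)≡11=l; w(22)→9·(22−15)≡11=l (all mod 26).

still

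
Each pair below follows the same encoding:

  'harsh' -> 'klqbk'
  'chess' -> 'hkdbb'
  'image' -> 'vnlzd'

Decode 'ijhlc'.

vocal

Treating letters as 0–25, the rule is x ↦ 11x + 11 (mod 26).
Reversing it on ijhlc: i(8)→19·(8−11)≡21=v; j(9)→19·(9−11)≡14=o; h(7)→19·(7−11)≡2=c; l(11)→19·(11−11)≡0=a; c(2)→19·(2−11)≡11=l (all mod 26).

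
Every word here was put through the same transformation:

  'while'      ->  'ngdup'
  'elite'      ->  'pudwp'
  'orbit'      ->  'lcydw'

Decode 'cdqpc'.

river

w(22)→n(13) and h(7)→g(6) fit y≡23x+1 (mod 26); the inverse of 23 mod 26 is 17. Each letter's alphabet position (a=0..z=25) is mapped through 23·x+1 mod 26 — an affine cipher.
Reversing it on cdqpc: c(2)→17·(2−1)≡17=r; d(3)→17·(3−1)≡8=i; q(16)→17·(16−1)≡21=v; p(15)→17·(15−1)≡4=e; c(2)→17·(2−1)≡17=r (all mod 26).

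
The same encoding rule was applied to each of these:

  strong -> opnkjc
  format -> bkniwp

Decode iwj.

Compare letters: s→o is +22, t→p is +22, r→n is +22 — a constant shift. It's a constant shift of +22 (ROT22).
Undoing it on iwj: i−22=m, w−22=a, j−22=n.

man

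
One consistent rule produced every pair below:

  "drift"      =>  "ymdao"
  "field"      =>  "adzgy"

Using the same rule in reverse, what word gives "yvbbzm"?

dagger

It's a constant shift of +21 (ROT21).
Reversing it on yvbbzm: y−21=d, v−21=a, b−21=g, b−21=g, z−21=e, m−21=r.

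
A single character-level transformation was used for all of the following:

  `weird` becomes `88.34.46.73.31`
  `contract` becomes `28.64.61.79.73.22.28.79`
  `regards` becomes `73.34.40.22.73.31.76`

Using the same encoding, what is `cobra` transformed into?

w(#23)→88 and e(#5)→34: differences scale by 3, so n = 3·pos + 19. Each letter becomes 3×(its alphabet position, a=1..z=26) + 19.
On cobra: c=3→28, o=15→64, b=2→25, r=18→73, a=1→22.

28.64.25.73.22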